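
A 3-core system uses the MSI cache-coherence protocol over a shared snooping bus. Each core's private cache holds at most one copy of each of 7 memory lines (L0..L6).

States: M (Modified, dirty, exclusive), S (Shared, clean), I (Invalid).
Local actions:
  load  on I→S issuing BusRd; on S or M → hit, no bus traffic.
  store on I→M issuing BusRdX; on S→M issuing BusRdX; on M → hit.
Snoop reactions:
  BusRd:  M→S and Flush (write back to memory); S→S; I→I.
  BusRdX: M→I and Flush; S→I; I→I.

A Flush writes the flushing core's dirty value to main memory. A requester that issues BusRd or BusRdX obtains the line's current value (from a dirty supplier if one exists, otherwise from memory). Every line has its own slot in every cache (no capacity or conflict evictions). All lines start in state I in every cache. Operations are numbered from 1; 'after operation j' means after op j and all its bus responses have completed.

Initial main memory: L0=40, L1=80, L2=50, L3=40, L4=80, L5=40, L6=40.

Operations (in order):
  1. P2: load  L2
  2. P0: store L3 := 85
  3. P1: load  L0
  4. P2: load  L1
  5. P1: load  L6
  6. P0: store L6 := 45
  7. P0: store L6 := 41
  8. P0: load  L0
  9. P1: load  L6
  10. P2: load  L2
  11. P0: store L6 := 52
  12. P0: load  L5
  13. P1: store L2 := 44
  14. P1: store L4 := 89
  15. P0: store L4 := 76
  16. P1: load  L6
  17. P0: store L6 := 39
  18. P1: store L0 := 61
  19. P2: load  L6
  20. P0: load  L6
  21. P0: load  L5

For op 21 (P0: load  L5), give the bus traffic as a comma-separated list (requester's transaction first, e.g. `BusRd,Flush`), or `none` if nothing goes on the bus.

bus = none

1. P2: load  L2  bus=[BusRd]  L2: P0=I P1=I P2=S  mem[L2]=50
2. P0: store L3 := 85  bus=[BusRdX]  L3: P0=M P1=I P2=I  mem[L3]=40
3. P1: load  L0  bus=[BusRd]  L0: P0=I P1=S P2=I  mem[L0]=40
4. P2: load  L1  bus=[BusRd]  L1: P0=I P1=I P2=S  mem[L1]=80
5. P1: load  L6  bus=[BusRd]  L6: P0=I P1=S P2=I  mem[L6]=40
6. P0: store L6 := 45  bus=[BusRdX]  L6: P0=M P1=I P2=I  mem[L6]=40
7. P0: store L6 := 41  bus=[-]  L6: P0=M P1=I P2=I  mem[L6]=40
8. P0: load  L0  bus=[BusRd]  L0: P0=S P1=S P2=I  mem[L0]=40
9. P1: load  L6  bus=[BusRd,Flush]  L6: P0=S P1=S P2=I  mem[L6]=41
10. P2: load  L2  bus=[-]  L2: P0=I P1=I P2=S  mem[L2]=50
11. P0: store L6 := 52  bus=[BusRdX]  L6: P0=M P1=I P2=I  mem[L6]=41
12. P0: load  L5  bus=[BusRd]  L5: P0=S P1=I P2=I  mem[L5]=40
13. P1: store L2 := 44  bus=[BusRdX]  L2: P0=I P1=M P2=I  mem[L2]=50
14. P1: store L4 := 89  bus=[BusRdX]  L4: P0=I P1=M P2=I  mem[L4]=80
15. P0: store L4 := 76  bus=[BusRdX,Flush]  L4: P0=M P1=I P2=I  mem[L4]=89
16. P1: load  L6  bus=[BusRd,Flush]  L6: P0=S P1=S P2=I  mem[L6]=52
17. P0: store L6 := 39  bus=[BusRdX]  L6: P0=M P1=I P2=I  mem[L6]=52
18. P1: store L0 := 61  bus=[BusRdX]  L0: P0=I P1=M P2=I  mem[L0]=40
19. P2: load  L6  bus=[BusRd,Flush]  L6: P0=S P1=I P2=S  mem[L6]=39
20. P0: load  L6  bus=[-]  L6: P0=S P1=I P2=S  mem[L6]=39
21. P0: load  L5  bus=[-]  L5: P0=S P1=I P2=I  mem[L5]=40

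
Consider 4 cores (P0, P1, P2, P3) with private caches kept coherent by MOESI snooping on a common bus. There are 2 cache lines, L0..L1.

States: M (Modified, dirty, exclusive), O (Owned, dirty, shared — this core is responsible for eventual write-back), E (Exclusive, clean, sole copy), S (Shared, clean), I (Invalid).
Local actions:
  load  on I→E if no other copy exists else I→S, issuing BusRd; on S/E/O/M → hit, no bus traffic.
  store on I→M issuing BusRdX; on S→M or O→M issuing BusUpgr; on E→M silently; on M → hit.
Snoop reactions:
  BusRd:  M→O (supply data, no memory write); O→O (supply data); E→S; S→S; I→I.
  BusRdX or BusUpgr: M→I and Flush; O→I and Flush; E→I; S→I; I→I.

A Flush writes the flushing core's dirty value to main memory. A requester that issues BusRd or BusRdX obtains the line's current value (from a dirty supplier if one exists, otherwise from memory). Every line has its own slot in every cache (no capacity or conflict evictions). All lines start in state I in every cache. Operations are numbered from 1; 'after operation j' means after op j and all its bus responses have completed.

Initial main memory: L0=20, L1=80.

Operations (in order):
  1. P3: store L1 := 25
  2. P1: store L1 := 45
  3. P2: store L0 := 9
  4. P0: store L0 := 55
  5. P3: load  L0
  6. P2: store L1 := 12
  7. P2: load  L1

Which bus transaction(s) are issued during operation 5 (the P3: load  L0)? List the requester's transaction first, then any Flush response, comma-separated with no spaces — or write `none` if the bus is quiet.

step 1: P3: store L1 := 25  ⟶  IIIM  (L1)  txn=BusRdX  M[L1]=80
step 2: P1: store L1 := 45  ⟶  IMII  (L1)  txn=BusRdX+Flush  M[L1]=25
step 3: P2: store L0 := 9  ⟶  IIMI  (L0)  txn=BusRdX  M[L0]=20
step 4: P0: store L0 := 55  ⟶  MIII  (L0)  txn=BusRdX+Flush  M[L0]=9
step 5: P3: load  L0  ⟶  OIIS  (L0)  txn=BusRd  M[L0]=9
step 6: P2: store L1 := 12  ⟶  IIMI  (L1)  txn=BusRdX+Flush  M[L1]=45
step 7: P2: load  L1  ⟶  IIMI  (L1)  txn=∅  M[L1]=45

bus = BusRd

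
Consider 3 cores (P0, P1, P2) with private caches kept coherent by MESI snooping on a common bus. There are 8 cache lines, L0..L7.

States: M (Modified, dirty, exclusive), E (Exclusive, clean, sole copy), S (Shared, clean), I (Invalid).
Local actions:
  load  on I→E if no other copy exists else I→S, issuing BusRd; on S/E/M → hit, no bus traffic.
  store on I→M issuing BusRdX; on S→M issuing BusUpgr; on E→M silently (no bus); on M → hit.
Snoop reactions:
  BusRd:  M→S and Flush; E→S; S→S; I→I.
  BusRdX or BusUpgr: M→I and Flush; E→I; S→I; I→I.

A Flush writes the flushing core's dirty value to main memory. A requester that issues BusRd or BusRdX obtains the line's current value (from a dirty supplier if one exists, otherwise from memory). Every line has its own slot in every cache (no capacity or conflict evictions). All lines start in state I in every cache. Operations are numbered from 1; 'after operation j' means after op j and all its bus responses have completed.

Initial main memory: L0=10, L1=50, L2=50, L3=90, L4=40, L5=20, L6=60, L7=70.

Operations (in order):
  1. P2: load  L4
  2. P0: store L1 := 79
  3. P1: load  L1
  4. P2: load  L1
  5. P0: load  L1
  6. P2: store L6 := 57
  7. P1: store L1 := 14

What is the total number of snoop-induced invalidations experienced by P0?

invalidations = 1

step 1: P2: load  L4  ⟶  IIE  (L4)  txn=BusRd  M[L4]=40
step 2: P0: store L1 := 79  ⟶  MII  (L1)  txn=BusRdX  M[L1]=50
step 3: P1: load  L1  ⟶  SSI  (L1)  txn=BusRd+Flush  M[L1]=79
step 4: P2: load  L1  ⟶  SSS  (L1)  txn=BusRd  M[L1]=79
step 5: P0: load  L1  ⟶  SSS  (L1)  txn=∅  M[L1]=79
step 6: P2: store L6 := 57  ⟶  IIM  (L6)  txn=BusRdX  M[L6]=60
step 7: P1: store L1 := 14  ⟶  IMI  (L1)  txn=BusUpgr  M[L1]=79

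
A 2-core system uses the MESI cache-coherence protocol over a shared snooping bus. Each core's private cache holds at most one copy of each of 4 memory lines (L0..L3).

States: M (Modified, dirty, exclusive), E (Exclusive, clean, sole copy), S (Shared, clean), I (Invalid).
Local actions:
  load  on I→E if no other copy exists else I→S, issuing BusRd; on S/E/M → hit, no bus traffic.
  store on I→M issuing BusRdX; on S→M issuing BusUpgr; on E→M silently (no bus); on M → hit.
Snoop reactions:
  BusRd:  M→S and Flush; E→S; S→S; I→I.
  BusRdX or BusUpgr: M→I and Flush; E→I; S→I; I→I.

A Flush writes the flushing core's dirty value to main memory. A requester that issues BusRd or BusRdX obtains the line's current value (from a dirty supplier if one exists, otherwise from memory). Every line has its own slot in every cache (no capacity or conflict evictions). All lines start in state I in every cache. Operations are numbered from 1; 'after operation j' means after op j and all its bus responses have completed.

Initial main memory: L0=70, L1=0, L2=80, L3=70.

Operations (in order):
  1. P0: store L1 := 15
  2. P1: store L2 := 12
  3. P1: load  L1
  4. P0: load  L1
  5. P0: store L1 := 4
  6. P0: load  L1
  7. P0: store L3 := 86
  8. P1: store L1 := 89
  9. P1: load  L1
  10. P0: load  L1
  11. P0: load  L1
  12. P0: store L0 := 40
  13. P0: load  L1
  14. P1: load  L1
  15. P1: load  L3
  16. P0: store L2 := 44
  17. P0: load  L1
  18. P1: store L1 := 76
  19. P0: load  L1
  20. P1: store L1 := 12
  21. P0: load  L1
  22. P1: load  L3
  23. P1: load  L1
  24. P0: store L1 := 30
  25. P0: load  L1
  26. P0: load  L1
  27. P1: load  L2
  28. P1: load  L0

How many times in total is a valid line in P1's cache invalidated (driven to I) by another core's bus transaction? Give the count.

[1] P0: store L1 := 15 | P0:M(15), P1:I | bus: BusRdX
[2] P1: store L2 := 12 | P0:I, P1:M(12) | bus: BusRdX
[3] P1: load  L1 | P0:S(15), P1:S(15) | bus: BusRd,Flush
[4] P0: load  L1 | P0:S(15), P1:S(15) | bus: none
[5] P0: store L1 := 4 | P0:M(4), P1:I | bus: BusUpgr
[6] P0: load  L1 | P0:M(4), P1:I | bus: none
[7] P0: store L3 := 86 | P0:M(86), P1:I | bus: BusRdX
[8] P1: store L1 := 89 | P0:I, P1:M(89) | bus: BusRdX,Flush
[9] P1: load  L1 | P0:I, P1:M(89) | bus: none
[10] P0: load  L1 | P0:S(89), P1:S(89) | bus: BusRd,Flush
[11] P0: load  L1 | P0:S(89), P1:S(89) | bus: none
[12] P0: store L0 := 40 | P0:M(40), P1:I | bus: BusRdX
[13] P0: load  L1 | P0:S(89), P1:S(89) | bus: none
[14] P1: load  L1 | P0:S(89), P1:S(89) | bus: none
[15] P1: load  L3 | P0:S(86), P1:S(86) | bus: BusRd,Flush
[16] P0: store L2 := 44 | P0:M(44), P1:I | bus: BusRdX,Flush
[17] P0: load  L1 | P0:S(89), P1:S(89) | bus: none
[18] P1: store L1 := 76 | P0:I, P1:M(76) | bus: BusUpgr
[19] P0: load  L1 | P0:S(76), P1:S(76) | bus: BusRd,Flush
[20] P1: store L1 := 12 | P0:I, P1:M(12) | bus: BusUpgr
[21] P0: load  L1 | P0:S(12), P1:S(12) | bus: BusRd,Flush
[22] P1: load  L3 | P0:S(86), P1:S(86) | bus: none
[23] P1: load  L1 | P0:S(12), P1:S(12) | bus: none
[24] P0: store L1 := 30 | P0:M(30), P1:I | bus: BusUpgr
[25] P0: load  L1 | P0:M(30), P1:I | bus: none
[26] P0: load  L1 | P0:M(30), P1:I | bus: none
[27] P1: load  L2 | P0:S(44), P1:S(44) | bus: BusRd,Flush
[28] P1: load  L0 | P0:S(40), P1:S(40) | bus: BusRd,Flush

invalidations = 3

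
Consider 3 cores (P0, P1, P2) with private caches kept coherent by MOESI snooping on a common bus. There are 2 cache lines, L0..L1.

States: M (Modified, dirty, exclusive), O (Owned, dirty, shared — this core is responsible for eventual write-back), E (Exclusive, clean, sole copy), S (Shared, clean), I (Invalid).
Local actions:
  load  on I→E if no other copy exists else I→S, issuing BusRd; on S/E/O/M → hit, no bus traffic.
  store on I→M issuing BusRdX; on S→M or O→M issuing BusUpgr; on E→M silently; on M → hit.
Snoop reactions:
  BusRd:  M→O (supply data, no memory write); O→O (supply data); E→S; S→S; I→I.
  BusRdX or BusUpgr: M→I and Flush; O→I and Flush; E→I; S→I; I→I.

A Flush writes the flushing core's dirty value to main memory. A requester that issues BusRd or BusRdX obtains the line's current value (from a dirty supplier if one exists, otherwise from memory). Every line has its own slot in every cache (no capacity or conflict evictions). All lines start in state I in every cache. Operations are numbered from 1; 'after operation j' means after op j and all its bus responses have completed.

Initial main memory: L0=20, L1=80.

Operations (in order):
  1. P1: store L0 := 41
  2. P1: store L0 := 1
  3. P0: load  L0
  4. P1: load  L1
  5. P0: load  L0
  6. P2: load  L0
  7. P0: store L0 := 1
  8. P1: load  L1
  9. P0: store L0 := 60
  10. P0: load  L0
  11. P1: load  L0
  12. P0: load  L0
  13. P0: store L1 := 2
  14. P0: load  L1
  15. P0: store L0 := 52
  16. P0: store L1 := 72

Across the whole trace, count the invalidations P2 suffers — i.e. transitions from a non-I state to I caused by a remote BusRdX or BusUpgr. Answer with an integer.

invalidations = 1

step 1: P1: store L0 := 41  ⟶  IMI  (L0)  txn=BusRdX  M[L0]=20
step 2: P1: store L0 := 1  ⟶  IMI  (L0)  txn=∅  M[L0]=20
step 3: P0: load  L0  ⟶  SOI  (L0)  txn=BusRd  M[L0]=20
step 4: P1: load  L1  ⟶  IEI  (L1)  txn=BusRd  M[L1]=80
step 5: P0: load  L0  ⟶  SOI  (L0)  txn=∅  M[L0]=20
step 6: P2: load  L0  ⟶  SOS  (L0)  txn=BusRd  M[L0]=20
step 7: P0: store L0 := 1  ⟶  MII  (L0)  txn=BusUpgr+Flush  M[L0]=1
step 8: P1: load  L1  ⟶  IEI  (L1)  txn=∅  M[L1]=80
step 9: P0: store L0 := 60  ⟶  MII  (L0)  txn=∅  M[L0]=1
step 10: P0: load  L0  ⟶  MII  (L0)  txn=∅  M[L0]=1
step 11: P1: load  L0  ⟶  OSI  (L0)  txn=BusRd  M[L0]=1
step 12: P0: load  L0  ⟶  OSI  (L0)  txn=∅  M[L0]=1
step 13: P0: store L1 := 2  ⟶  MII  (L1)  txn=BusRdX  M[L1]=80
step 14: P0: load  L1  ⟶  MII  (L1)  txn=∅  M[L1]=80
step 15: P0: store L0 := 52  ⟶  MII  (L0)  txn=BusUpgr  M[L0]=1
step 16: P0: store L1 := 72  ⟶  MII  (L1)  txn=∅  M[L1]=80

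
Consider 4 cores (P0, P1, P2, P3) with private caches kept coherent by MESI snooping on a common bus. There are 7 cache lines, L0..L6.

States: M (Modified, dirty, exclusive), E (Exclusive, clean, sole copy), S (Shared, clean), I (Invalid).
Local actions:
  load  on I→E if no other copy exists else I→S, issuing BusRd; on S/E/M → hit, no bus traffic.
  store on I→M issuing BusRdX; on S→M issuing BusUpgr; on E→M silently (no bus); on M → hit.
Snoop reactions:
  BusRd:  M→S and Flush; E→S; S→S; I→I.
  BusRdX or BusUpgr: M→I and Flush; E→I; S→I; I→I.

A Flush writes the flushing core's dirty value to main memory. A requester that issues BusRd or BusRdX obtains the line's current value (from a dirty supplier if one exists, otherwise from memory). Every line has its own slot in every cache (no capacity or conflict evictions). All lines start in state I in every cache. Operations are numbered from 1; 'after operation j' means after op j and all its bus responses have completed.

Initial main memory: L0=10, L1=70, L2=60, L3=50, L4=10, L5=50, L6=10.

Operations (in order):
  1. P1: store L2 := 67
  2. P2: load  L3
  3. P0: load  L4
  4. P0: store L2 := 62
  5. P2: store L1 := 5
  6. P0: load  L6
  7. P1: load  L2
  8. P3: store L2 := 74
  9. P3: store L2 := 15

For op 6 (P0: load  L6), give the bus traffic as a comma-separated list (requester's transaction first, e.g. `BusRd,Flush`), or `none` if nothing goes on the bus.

step 1: P1: store L2 := 67  ⟶  IMII  (L2)  txn=BusRdX  M[L2]=60
step 2: P2: load  L3  ⟶  IIEI  (L3)  txn=BusRd  M[L3]=50
step 3: P0: load  L4  ⟶  EIII  (L4)  txn=BusRd  M[L4]=10
step 4: P0: store L2 := 62  ⟶  MIII  (L2)  txn=BusRdX+Flush  M[L2]=67
step 5: P2: store L1 := 5  ⟶  IIMI  (L1)  txn=BusRdX  M[L1]=70
step 6: P0: load  L6  ⟶  EIII  (L6)  txn=BusRd  M[L6]=10
step 7: P1: load  L2  ⟶  SSII  (L2)  txn=BusRd+Flush  M[L2]=62
step 8: P3: store L2 := 74  ⟶  IIIM  (L2)  txn=BusRdX  M[L2]=62
step 9: P3: store L2 := 15  ⟶  IIIM  (L2)  txn=∅  M[L2]=62

bus = BusRd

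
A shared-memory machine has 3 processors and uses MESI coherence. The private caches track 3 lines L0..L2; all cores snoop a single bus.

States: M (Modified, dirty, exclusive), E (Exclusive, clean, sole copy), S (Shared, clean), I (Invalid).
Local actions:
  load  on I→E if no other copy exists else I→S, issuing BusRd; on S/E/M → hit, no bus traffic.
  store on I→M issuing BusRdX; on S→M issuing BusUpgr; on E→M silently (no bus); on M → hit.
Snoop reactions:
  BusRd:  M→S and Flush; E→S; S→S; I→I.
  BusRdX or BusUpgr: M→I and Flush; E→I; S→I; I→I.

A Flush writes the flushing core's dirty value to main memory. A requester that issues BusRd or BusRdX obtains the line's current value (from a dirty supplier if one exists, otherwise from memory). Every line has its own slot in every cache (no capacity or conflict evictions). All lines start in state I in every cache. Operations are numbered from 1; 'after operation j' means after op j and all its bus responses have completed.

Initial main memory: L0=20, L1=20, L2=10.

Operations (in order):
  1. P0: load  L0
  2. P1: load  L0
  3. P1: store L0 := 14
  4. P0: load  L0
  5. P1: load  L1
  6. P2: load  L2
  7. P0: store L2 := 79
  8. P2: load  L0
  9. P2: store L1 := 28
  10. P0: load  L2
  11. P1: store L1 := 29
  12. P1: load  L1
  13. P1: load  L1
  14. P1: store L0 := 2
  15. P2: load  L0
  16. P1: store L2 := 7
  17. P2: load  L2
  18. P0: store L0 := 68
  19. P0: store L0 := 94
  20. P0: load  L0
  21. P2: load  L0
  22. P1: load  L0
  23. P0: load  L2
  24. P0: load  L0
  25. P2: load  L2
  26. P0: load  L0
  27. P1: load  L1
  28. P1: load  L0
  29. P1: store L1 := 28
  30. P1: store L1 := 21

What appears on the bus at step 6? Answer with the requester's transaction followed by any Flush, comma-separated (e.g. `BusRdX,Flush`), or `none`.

[1] P0: load  L0 | P0:E(20), P1:I, P2:I | bus: BusRd
[2] P1: load  L0 | P0:S(20), P1:S(20), P2:I | bus: BusRd
[3] P1: store L0 := 14 | P0:I, P1:M(14), P2:I | bus: BusUpgr
[4] P0: load  L0 | P0:S(14), P1:S(14), P2:I | bus: BusRd,Flush
[5] P1: load  L1 | P0:I, P1:E(20), P2:I | bus: BusRd
[6] P2: load  L2 | P0:I, P1:I, P2:E(10) | bus: BusRd
[7] P0: store L2 := 79 | P0:M(79), P1:I, P2:I | bus: BusRdX
[8] P2: load  L0 | P0:S(14), P1:S(14), P2:S(14) | bus: BusRd
[9] P2: store L1 := 28 | P0:I, P1:I, P2:M(28) | bus: BusRdX
[10] P0: load  L2 | P0:M(79), P1:I, P2:I | bus: none
[11] P1: store L1 := 29 | P0:I, P1:M(29), P2:I | bus: BusRdX,Flush
[12] P1: load  L1 | P0:I, P1:M(29), P2:I | bus: none
[13] P1: load  L1 | P0:I, P1:M(29), P2:I | bus: none
[14] P1: store L0 := 2 | P0:I, P1:M(2), P2:I | bus: BusUpgr
[15] P2: load  L0 | P0:I, P1:S(2), P2:S(2) | bus: BusRd,Flush
[16] P1: store L2 := 7 | P0:I, P1:M(7), P2:I | bus: BusRdX,Flush
[17] P2: load  L2 | P0:I, P1:S(7), P2:S(7) | bus: BusRd,Flush
[18] P0: store L0 := 68 | P0:M(68), P1:I, P2:I | bus: BusRdX
[19] P0: store L0 := 94 | P0:M(94), P1:I, P2:I | bus: none
[20] P0: load  L0 | P0:M(94), P1:I, P2:I | bus: none
[21] P2: load  L0 | P0:S(94), P1:I, P2:S(94) | bus: BusRd,Flush
[22] P1: load  L0 | P0:S(94), P1:S(94), P2:S(94) | bus: BusRd
[23] P0: load  L2 | P0:S(7), P1:S(7), P2:S(7) | bus: BusRd
[24] P0: load  L0 | P0:S(94), P1:S(94), P2:S(94) | bus: none
[25] P2: load  L2 | P0:S(7), P1:S(7), P2:S(7) | bus: none
[26] P0: load  L0 | P0:S(94), P1:S(94), P2:S(94) | bus: none
[27] P1: load  L1 | P0:I, P1:M(29), P2:I | bus: none
[28] P1: load  L0 | P0:S(94), P1:S(94), P2:S(94) | bus: none
[29] P1: store L1 := 28 | P0:I, P1:M(28), P2:I | bus: none
[30] P1: store L1 := 21 | P0:I, P1:M(21), P2:I | bus: none

bus = BusRd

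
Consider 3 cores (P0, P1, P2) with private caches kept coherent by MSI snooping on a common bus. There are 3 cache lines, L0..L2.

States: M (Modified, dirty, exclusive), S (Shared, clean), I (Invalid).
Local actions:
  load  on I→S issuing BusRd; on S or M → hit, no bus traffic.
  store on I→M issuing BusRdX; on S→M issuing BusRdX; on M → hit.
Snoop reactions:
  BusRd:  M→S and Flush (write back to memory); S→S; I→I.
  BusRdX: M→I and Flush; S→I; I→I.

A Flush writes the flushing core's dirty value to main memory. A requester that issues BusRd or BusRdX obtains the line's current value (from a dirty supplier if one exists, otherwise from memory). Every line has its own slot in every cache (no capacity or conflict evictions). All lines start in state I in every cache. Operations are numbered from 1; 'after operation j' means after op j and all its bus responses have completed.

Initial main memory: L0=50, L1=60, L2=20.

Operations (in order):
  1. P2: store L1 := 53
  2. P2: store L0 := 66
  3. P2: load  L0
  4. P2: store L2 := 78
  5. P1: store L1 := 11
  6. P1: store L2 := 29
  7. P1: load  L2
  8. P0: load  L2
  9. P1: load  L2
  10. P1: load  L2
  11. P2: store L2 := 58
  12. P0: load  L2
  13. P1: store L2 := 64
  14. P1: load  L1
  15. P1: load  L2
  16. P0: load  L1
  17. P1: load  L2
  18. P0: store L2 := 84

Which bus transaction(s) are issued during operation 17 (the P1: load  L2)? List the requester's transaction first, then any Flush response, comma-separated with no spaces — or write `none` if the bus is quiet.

bus = none

1. P2: store L1 := 53  bus=[BusRdX]  L1: P0=I P1=I P2=M  mem[L1]=60
2. P2: store L0 := 66  bus=[BusRdX]  L0: P0=I P1=I P2=M  mem[L0]=50
3. P2: load  L0  bus=[-]  L0: P0=I P1=I P2=M  mem[L0]=50
4. P2: store L2 := 78  bus=[BusRdX]  L2: P0=I P1=I P2=M  mem[L2]=20
5. P1: store L1 := 11  bus=[BusRdX,Flush]  L1: P0=I P1=M P2=I  mem[L1]=53
6. P1: store L2 := 29  bus=[BusRdX,Flush]  L2: P0=I P1=M P2=I  mem[L2]=78
7. P1: load  L2  bus=[-]  L2: P0=I P1=M P2=I  mem[L2]=78
8. P0: load  L2  bus=[BusRd,Flush]  L2: P0=S P1=S P2=I  mem[L2]=29
9. P1: load  L2  bus=[-]  L2: P0=S P1=S P2=I  mem[L2]=29
10. P1: load  L2  bus=[-]  L2: P0=S P1=S P2=I  mem[L2]=29
11. P2: store L2 := 58  bus=[BusRdX]  L2: P0=I P1=I P2=M  mem[L2]=29
12. P0: load  L2  bus=[BusRd,Flush]  L2: P0=S P1=I P2=S  mem[L2]=58
13. P1: store L2 := 64  bus=[BusRdX]  L2: P0=I P1=M P2=I  mem[L2]=58
14. P1: load  L1  bus=[-]  L1: P0=I P1=M P2=I  mem[L1]=53
15. P1: load  L2  bus=[-]  L2: P0=I P1=M P2=I  mem[L2]=58
16. P0: load  L1  bus=[BusRd,Flush]  L1: P0=S P1=S P2=I  mem[L1]=11
17. P1: load  L2  bus=[-]  L2: P0=I P1=M P2=I  mem[L2]=58
18. P0: store L2 := 84  bus=[BusRdX,Flush]  L2: P0=M P1=I P2=I  mem[L2]=64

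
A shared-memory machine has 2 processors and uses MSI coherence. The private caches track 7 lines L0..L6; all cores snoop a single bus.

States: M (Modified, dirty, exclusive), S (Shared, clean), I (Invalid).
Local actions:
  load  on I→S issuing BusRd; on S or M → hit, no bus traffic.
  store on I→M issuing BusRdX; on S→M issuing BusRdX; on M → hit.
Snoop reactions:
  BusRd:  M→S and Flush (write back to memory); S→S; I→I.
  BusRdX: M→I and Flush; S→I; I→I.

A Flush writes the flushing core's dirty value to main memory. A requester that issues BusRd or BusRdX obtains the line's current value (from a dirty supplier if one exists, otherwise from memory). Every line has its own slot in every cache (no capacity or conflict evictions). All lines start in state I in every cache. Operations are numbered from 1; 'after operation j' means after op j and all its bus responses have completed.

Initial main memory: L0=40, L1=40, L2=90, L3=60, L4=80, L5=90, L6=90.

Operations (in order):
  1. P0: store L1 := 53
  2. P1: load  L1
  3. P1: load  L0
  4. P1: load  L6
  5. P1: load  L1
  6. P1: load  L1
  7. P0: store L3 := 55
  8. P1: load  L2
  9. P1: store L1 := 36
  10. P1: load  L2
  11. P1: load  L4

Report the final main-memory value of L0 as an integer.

step 1: P0: store L1 := 53  ⟶  MI  (L1)  txn=BusRdX  M[L1]=40
step 2: P1: load  L1  ⟶  SS  (L1)  txn=BusRd+Flush  M[L1]=53
step 3: P1: load  L0  ⟶  IS  (L0)  txn=BusRd  M[L0]=40
step 4: P1: load  L6  ⟶  IS  (L6)  txn=BusRd  M[L6]=90
step 5: P1: load  L1  ⟶  SS  (L1)  txn=∅  M[L1]=53
step 6: P1: load  L1  ⟶  SS  (L1)  txn=∅  M[L1]=53
step 7: P0: store L3 := 55  ⟶  MI  (L3)  txn=BusRdX  M[L3]=60
step 8: P1: load  L2  ⟶  IS  (L2)  txn=BusRd  M[L2]=90
step 9: P1: store L1 := 36  ⟶  IM  (L1)  txn=BusRdX  M[L1]=53
step 10: P1: load  L2  ⟶  IS  (L2)  txn=∅  M[L2]=90
step 11: P1: load  L4  ⟶  IS  (L4)  txn=BusRd  M[L4]=80

memory[L0] = 40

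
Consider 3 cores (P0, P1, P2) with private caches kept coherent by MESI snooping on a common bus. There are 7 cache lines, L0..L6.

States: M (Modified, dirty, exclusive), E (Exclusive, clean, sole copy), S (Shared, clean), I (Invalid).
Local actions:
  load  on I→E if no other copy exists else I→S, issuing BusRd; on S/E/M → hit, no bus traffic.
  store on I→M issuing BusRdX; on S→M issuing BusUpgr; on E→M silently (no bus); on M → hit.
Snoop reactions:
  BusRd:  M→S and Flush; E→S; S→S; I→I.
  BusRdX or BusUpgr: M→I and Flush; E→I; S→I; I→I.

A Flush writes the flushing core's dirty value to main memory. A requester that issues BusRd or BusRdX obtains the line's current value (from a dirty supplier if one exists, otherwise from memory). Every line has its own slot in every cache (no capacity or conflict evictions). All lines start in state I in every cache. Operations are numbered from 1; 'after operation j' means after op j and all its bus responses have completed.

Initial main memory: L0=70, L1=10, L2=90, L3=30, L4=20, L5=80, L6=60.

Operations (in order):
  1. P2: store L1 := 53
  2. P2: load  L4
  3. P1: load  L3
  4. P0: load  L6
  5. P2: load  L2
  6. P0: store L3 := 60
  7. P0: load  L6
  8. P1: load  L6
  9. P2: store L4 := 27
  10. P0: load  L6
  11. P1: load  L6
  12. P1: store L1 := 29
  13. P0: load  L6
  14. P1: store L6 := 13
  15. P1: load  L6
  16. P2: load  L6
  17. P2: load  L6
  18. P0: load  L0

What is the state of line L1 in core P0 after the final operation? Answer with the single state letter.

state = I

1. P2: store L1 := 53  bus=[BusRdX]  L1: P0=I P1=I P2=M  mem[L1]=10
2. P2: load  L4  bus=[BusRd]  L4: P0=I P1=I P2=E  mem[L4]=20
3. P1: load  L3  bus=[BusRd]  L3: P0=I P1=E P2=I  mem[L3]=30
4. P0: load  L6  bus=[BusRd]  L6: P0=E P1=I P2=I  mem[L6]=60
5. P2: load  L2  bus=[BusRd]  L2: P0=I P1=I P2=E  mem[L2]=90
6. P0: store L3 := 60  bus=[BusRdX]  L3: P0=M P1=I P2=I  mem[L3]=30
7. P0: load  L6  bus=[-]  L6: P0=E P1=I P2=I  mem[L6]=60
8. P1: load  L6  bus=[BusRd]  L6: P0=S P1=S P2=I  mem[L6]=60
9. P2: store L4 := 27  bus=[-]  L4: P0=I P1=I P2=M  mem[L4]=20
10. P0: load  L6  bus=[-]  L6: P0=S P1=S P2=I  mem[L6]=60
11. P1: load  L6  bus=[-]  L6: P0=S P1=S P2=I  mem[L6]=60
12. P1: store L1 := 29  bus=[BusRdX,Flush]  L1: P0=I P1=M P2=I  mem[L1]=53
13. P0: load  L6  bus=[-]  L6: P0=S P1=S P2=I  mem[L6]=60
14. P1: store L6 := 13  bus=[BusUpgr]  L6: P0=I P1=M P2=I  mem[L6]=60
15. P1: load  L6  bus=[-]  L6: P0=I P1=M P2=I  mem[L6]=60
16. P2: load  L6  bus=[BusRd,Flush]  L6: P0=I P1=S P2=S  mem[L6]=13
17. P2: load  L6  bus=[-]  L6: P0=I P1=S P2=S  mem[L6]=13
18. P0: load  L0  bus=[BusRd]  L0: P0=E P1=I P2=I  mem[L0]=70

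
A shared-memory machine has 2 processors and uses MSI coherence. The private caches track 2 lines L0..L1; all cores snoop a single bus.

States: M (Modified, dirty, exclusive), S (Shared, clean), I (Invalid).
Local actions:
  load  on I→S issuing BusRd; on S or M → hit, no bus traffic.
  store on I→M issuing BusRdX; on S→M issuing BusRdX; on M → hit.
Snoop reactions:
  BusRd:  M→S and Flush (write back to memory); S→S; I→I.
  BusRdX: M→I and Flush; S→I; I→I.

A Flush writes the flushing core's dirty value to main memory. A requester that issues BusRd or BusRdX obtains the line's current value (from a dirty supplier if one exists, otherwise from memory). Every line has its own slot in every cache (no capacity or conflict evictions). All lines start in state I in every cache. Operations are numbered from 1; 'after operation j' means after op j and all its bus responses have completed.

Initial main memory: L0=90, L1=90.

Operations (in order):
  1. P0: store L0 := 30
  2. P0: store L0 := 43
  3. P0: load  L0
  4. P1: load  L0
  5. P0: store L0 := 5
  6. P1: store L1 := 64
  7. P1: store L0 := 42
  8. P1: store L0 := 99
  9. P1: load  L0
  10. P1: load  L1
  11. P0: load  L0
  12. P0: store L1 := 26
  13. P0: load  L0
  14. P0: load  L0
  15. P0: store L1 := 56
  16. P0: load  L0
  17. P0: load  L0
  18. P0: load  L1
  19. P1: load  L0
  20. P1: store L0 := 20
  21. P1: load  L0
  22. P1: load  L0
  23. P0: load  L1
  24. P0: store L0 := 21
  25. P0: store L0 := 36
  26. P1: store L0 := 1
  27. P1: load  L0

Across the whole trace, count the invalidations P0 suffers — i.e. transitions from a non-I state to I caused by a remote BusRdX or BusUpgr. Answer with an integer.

[1] P0: store L0 := 30 | P0:M(30), P1:I | bus: BusRdX
[2] P0: store L0 := 43 | P0:M(43), P1:I | bus: none
[3] P0: load  L0 | P0:M(43), P1:I | bus: none
[4] P1: load  L0 | P0:S(43), P1:S(43) | bus: BusRd,Flush
[5] P0: store L0 := 5 | P0:M(5), P1:I | bus: BusRdX
[6] P1: store L1 := 64 | P0:I, P1:M(64) | bus: BusRdX
[7] P1: store L0 := 42 | P0:I, P1:M(42) | bus: BusRdX,Flush
[8] P1: store L0 := 99 | P0:I, P1:M(99) | bus: none
[9] P1: load  L0 | P0:I, P1:M(99) | bus: none
[10] P1: load  L1 | P0:I, P1:M(64) | bus: none
[11] P0: load  L0 | P0:S(99), P1:S(99) | bus: BusRd,Flush
[12] P0: store L1 := 26 | P0:M(26), P1:I | bus: BusRdX,Flush
[13] P0: load  L0 | P0:S(99), P1:S(99) | bus: none
[14] P0: load  L0 | P0:S(99), P1:S(99) | bus: none
[15] P0: store L1 := 56 | P0:M(56), P1:I | bus: none
[16] P0: load  L0 | P0:S(99), P1:S(99) | bus: none
[17] P0: load  L0 | P0:S(99), P1:S(99) | bus: none
[18] P0: load  L1 | P0:M(56), P1:I | bus: none
[19] P1: load  L0 | P0:S(99), P1:S(99) | bus: none
[20] P1: store L0 := 20 | P0:I, P1:M(20) | bus: BusRdX
[21] P1: load  L0 | P0:I, P1:M(20) | bus: none
[22] P1: load  L0 | P0:I, P1:M(20) | bus: none
[23] P0: load  L1 | P0:M(56), P1:I | bus: none
[24] P0: store L0 := 21 | P0:M(21), P1:I | bus: BusRdX,Flush
[25] P0: store L0 := 36 | P0:M(36), P1:I | bus: none
[26] P1: store L0 := 1 | P0:I, P1:M(1) | bus: BusRdX,Flush
[27] P1: load  L0 | P0:I, P1:M(1) | bus: none

invalidations = 3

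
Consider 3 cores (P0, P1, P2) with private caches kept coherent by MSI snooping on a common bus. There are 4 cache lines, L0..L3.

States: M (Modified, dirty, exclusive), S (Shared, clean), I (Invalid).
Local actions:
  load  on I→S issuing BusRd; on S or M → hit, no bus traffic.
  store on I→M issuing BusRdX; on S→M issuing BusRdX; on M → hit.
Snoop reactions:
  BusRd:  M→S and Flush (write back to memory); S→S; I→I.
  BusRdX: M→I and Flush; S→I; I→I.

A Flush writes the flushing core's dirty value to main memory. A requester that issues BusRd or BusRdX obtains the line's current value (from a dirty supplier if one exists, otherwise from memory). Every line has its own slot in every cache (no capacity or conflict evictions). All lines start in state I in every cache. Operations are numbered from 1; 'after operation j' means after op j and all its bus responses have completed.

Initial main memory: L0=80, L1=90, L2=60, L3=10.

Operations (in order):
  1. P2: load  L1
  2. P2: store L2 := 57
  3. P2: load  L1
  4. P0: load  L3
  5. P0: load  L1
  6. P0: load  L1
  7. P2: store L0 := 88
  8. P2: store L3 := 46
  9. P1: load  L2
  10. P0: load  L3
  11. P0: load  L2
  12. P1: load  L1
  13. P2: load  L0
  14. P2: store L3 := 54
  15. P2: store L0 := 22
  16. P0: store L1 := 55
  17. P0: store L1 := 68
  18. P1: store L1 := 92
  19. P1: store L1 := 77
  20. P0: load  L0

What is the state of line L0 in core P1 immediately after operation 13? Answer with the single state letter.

state = I

  op1 P2: load  L1 → I/I/S on L1; bus BusRd; mem=90
  op2 P2: store L2 := 57 → I/I/M on L2; bus BusRdX; mem=60
  op3 P2: load  L1 → I/I/S on L1; bus (none); mem=90
  op4 P0: load  L3 → S/I/I on L3; bus BusRd; mem=10
  op5 P0: load  L1 → S/I/S on L1; bus BusRd; mem=90
  op6 P0: load  L1 → S/I/S on L1; bus (none); mem=90
  op7 P2: store L0 := 88 → I/I/M on L0; bus BusRdX; mem=80
  op8 P2: store L3 := 46 → I/I/M on L3; bus BusRdX; mem=10
  op9 P1: load  L2 → I/S/S on L2; bus BusRd Flush; mem=57
  op10 P0: load  L3 → S/I/S on L3; bus BusRd Flush; mem=46
  op11 P0: load  L2 → S/S/S on L2; bus BusRd; mem=57
  op12 P1: load  L1 → S/S/S on L1; bus BusRd; mem=90
  op13 P2: load  L0 → I/I/M on L0; bus (none); mem=80
  op14 P2: store L3 := 54 → I/I/M on L3; bus BusRdX; mem=46
  op15 P2: store L0 := 22 → I/I/M on L0; bus (none); mem=80
  op16 P0: store L1 := 55 → M/I/I on L1; bus BusRdX; mem=90
  op17 P0: store L1 := 68 → M/I/I on L1; bus (none); mem=90
  op18 P1: store L1 := 92 → I/M/I on L1; bus BusRdX Flush; mem=68
  op19 P1: store L1 := 77 → I/M/I on L1; bus (none); mem=68
  op20 P0: load  L0 → S/I/S on L0; bus BusRd Flush; mem=22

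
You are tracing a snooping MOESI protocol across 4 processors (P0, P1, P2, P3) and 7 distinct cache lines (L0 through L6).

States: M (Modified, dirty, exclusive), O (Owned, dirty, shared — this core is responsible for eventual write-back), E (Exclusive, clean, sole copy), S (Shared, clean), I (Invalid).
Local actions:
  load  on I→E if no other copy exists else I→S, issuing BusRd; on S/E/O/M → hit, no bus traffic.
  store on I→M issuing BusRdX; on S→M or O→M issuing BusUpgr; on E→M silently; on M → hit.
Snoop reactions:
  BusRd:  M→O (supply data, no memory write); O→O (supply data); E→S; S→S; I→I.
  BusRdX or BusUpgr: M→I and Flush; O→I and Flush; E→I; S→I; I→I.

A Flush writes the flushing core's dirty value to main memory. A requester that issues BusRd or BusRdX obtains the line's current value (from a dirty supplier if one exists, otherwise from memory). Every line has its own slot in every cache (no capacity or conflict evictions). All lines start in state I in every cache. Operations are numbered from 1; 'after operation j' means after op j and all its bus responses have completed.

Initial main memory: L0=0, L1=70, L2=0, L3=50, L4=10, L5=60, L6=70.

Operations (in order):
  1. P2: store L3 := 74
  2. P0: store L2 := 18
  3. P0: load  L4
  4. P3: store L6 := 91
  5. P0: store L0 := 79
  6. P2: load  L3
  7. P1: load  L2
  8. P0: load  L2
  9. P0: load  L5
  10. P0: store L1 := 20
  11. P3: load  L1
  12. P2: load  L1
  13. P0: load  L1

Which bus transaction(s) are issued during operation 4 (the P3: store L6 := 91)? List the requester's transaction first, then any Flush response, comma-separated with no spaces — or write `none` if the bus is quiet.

  op1 P2: store L3 := 74 → I/I/M/I on L3; bus BusRdX; mem=50
  op2 P0: store L2 := 18 → M/I/I/I on L2; bus BusRdX; mem=0
  op3 P0: load  L4 → E/I/I/I on L4; bus BusRd; mem=10
  op4 P3: store L6 := 91 → I/I/I/M on L6; bus BusRdX; mem=70
  op5 P0: store L0 := 79 → M/I/I/I on L0; bus BusRdX; mem=0
  op6 P2: load  L3 → I/I/M/I on L3; bus (none); mem=50
  op7 P1: load  L2 → O/S/I/I on L2; bus BusRd; mem=0
  op8 P0: load  L2 → O/S/I/I on L2; bus (none); mem=0
  op9 P0: load  L5 → E/I/I/I on L5; bus BusRd; mem=60
  op10 P0: store L1 := 20 → M/I/I/I on L1; bus BusRdX; mem=70
  op11 P3: load  L1 → O/I/I/S on L1; bus BusRd; mem=70
  op12 P2: load  L1 → O/I/S/S on L1; bus BusRd; mem=70
  op13 P0: load  L1 → O/I/S/S on L1; bus (none); mem=70

bus = BusRdX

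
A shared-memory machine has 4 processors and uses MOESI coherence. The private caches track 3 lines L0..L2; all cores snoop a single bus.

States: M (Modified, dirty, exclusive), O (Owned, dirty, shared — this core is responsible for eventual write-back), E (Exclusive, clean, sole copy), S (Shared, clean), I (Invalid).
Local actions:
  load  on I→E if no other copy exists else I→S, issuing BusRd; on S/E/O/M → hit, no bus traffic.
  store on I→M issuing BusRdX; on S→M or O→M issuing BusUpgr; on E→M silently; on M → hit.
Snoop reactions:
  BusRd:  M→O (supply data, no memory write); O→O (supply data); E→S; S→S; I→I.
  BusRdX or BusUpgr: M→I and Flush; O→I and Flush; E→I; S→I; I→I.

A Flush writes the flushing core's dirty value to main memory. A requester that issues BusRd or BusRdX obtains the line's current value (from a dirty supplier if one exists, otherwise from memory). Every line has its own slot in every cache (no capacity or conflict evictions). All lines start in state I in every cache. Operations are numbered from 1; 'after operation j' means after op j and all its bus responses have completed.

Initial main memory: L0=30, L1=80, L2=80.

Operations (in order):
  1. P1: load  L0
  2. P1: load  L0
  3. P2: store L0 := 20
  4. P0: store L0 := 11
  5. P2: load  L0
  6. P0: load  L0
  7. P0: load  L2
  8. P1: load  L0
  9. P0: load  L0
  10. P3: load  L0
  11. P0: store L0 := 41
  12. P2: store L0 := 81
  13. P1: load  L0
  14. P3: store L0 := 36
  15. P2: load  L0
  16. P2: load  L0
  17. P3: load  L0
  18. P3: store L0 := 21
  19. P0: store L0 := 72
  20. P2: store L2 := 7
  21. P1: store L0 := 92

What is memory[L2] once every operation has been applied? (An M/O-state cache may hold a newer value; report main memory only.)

[1] P1: load  L0 | P0:I, P1:E(30), P2:I, P3:I | bus: BusRd
[2] P1: load  L0 | P0:I, P1:E(30), P2:I, P3:I | bus: none
[3] P2: store L0 := 20 | P0:I, P1:I, P2:M(20), P3:I | bus: BusRdX
[4] P0: store L0 := 11 | P0:M(11), P1:I, P2:I, P3:I | bus: BusRdX,Flush
[5] P2: load  L0 | P0:O(11), P1:I, P2:S(11), P3:I | bus: BusRd
[6] P0: load  L0 | P0:O(11), P1:I, P2:S(11), P3:I | bus: none
[7] P0: load  L2 | P0:E(80), P1:I, P2:I, P3:I | bus: BusRd
[8] P1: load  L0 | P0:O(11), P1:S(11), P2:S(11), P3:I | bus: BusRd
[9] P0: load  L0 | P0:O(11), P1:S(11), P2:S(11), P3:I | bus: none
[10] P3: load  L0 | P0:O(11), P1:S(11), P2:S(11), P3:S(11) | bus: BusRd
[11] P0: store L0 := 41 | P0:M(41), P1:I, P2:I, P3:I | bus: BusUpgr
[12] P2: store L0 := 81 | P0:I, P1:I, P2:M(81), P3:I | bus: BusRdX,Flush
[13] P1: load  L0 | P0:I, P1:S(81), P2:O(81), P3:I | bus: BusRd
[14] P3: store L0 := 36 | P0:I, P1:I, P2:I, P3:M(36) | bus: BusRdX,Flush
[15] P2: load  L0 | P0:I, P1:I, P2:S(36), P3:O(36) | bus: BusRd
[16] P2: load  L0 | P0:I, P1:I, P2:S(36), P3:O(36) | bus: none
[17] P3: load  L0 | P0:I, P1:I, P2:S(36), P3:O(36) | bus: none
[18] P3: store L0 := 21 | P0:I, P1:I, P2:I, P3:M(21) | bus: BusUpgr
[19] P0: store L0 := 72 | P0:M(72), P1:I, P2:I, P3:I | bus: BusRdX,Flush
[20] P2: store L2 := 7 | P0:I, P1:I, P2:M(7), P3:I | bus: BusRdX
[21] P1: store L0 := 92 | P0:I, P1:M(92), P2:I, P3:I | bus: BusRdX,Flush

memory[L2] = 80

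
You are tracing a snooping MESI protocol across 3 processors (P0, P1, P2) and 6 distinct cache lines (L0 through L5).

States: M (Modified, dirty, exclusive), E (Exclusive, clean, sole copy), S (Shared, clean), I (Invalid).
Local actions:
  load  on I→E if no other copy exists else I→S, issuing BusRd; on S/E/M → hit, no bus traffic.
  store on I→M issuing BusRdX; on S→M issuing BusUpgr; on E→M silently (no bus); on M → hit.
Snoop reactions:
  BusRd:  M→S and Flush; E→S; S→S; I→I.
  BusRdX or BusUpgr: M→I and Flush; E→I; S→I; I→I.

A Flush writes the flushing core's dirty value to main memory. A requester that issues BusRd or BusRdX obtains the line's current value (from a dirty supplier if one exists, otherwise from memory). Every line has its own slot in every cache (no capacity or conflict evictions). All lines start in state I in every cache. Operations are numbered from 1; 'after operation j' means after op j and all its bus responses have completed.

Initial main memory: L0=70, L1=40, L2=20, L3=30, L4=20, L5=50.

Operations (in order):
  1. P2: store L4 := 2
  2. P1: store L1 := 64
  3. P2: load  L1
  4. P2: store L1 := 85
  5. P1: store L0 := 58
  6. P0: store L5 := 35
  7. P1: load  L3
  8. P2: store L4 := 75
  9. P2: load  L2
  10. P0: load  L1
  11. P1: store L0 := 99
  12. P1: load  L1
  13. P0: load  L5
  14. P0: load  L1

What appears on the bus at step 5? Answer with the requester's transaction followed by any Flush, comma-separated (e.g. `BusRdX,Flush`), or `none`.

bus = BusRdX

  op1 P2: store L4 := 2 → I/I/M on L4; bus BusRdX; mem=20
  op2 P1: store L1 := 64 → I/M/I on L1; bus BusRdX; mem=40
  op3 P2: load  L1 → I/S/S on L1; bus BusRd Flush; mem=64
  op4 P2: store L1 := 85 → I/I/M on L1; bus BusUpgr; mem=64
  op5 P1: store L0 := 58 → I/M/I on L0; bus BusRdX; mem=70
  op6 P0: store L5 := 35 → M/I/I on L5; bus BusRdX; mem=50
  op7 P1: load  L3 → I/E/I on L3; bus BusRd; mem=30
  op8 P2: store L4 := 75 → I/I/M on L4; bus (none); mem=20
  op9 P2: load  L2 → I/I/E on L2; bus BusRd; mem=20
  op10 P0: load  L1 → S/I/S on L1; bus BusRd Flush; mem=85
  op11 P1: store L0 := 99 → I/M/I on L0; bus (none); mem=70
  op12 P1: load  L1 → S/S/S on L1; bus BusRd; mem=85
  op13 P0: load  L5 → M/I/I on L5; bus (none); mem=50
  op14 P0: load  L1 → S/S/S on L1; bus (none); mem=85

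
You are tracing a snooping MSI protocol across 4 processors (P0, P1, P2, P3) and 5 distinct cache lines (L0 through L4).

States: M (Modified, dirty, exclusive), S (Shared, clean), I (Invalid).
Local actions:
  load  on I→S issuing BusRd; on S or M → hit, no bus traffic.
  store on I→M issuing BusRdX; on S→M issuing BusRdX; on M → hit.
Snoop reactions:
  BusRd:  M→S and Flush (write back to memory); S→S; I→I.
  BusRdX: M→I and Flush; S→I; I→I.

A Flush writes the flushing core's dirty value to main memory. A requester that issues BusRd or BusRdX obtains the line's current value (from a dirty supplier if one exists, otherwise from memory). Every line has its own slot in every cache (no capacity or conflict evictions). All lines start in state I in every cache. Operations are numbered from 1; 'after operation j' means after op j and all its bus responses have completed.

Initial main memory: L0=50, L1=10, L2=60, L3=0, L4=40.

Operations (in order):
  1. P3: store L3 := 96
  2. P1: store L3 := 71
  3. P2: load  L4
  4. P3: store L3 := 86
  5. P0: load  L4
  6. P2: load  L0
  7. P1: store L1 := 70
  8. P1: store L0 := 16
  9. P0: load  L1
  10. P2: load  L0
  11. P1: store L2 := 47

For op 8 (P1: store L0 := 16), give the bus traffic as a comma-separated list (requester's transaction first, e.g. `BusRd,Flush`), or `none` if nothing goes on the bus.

  op1 P3: store L3 := 96 → I/I/I/M on L3; bus BusRdX; mem=0
  op2 P1: store L3 := 71 → I/M/I/I on L3; bus BusRdX Flush; mem=96
  op3 P2: load  L4 → I/I/S/I on L4; bus BusRd; mem=40
  op4 P3: store L3 := 86 → I/I/I/M on L3; bus BusRdX Flush; mem=71
  op5 P0: load  L4 → S/I/S/I on L4; bus BusRd; mem=40
  op6 P2: load  L0 → I/I/S/I on L0; bus BusRd; mem=50
  op7 P1: store L1 := 70 → I/M/I/I on L1; bus BusRdX; mem=10
  op8 P1: store L0 := 16 → I/M/I/I on L0; bus BusRdX; mem=50
  op9 P0: load  L1 → S/S/I/I on L1; bus BusRd Flush; mem=70
  op10 P2: load  L0 → I/S/S/I on L0; bus BusRd Flush; mem=16
  op11 P1: store L2 := 47 → I/M/I/I on L2; bus BusRdX; mem=60

bus = BusRdX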